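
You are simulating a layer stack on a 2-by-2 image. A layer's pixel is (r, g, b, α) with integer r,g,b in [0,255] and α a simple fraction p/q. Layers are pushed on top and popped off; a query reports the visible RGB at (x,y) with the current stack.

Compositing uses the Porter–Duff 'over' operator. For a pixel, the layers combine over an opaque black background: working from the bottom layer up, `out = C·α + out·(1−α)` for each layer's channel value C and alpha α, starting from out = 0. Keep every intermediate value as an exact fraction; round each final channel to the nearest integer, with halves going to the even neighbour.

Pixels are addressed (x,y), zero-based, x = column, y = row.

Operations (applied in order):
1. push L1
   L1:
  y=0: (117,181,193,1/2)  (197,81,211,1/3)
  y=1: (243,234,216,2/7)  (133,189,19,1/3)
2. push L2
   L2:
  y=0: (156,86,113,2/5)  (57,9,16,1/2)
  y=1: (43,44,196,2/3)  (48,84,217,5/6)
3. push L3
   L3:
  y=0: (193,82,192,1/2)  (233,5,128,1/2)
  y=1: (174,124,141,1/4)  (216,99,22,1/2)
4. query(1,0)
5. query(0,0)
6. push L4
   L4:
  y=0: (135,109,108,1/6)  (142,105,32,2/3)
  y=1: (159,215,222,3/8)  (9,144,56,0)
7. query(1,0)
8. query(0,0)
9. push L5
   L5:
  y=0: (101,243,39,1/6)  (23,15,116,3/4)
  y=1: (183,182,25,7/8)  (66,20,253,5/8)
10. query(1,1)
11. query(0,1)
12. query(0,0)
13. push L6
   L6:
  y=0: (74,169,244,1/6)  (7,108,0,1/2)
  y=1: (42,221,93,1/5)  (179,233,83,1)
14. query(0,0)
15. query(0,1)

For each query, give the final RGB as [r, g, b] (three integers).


at x=1,y=0 over L1,L2,L3:
+L1 (α=1/3) → [197/3, 27, 211/3]
+L2 (α=1/2) → [184/3, 18, 259/6]
+L3 (α=1/2) → [883/6, 23/2, 1027/12]
rounded: [147, 12, 86]

at x=0,y=0 over L1,L2,L3:
after L1 α=1/2: [117/2, 181/2, 193/2]
after L2 α=2/5: [195/2, 887/10, 1031/10]
after L3 α=1/2: [581/4, 1707/20, 2951/20]
= [145, 85, 148]

query (1,0) [L1,L2,L3,L4] — begin 0,0,0
L1 α=1/3: [197/3, 27, 211/3]
L2 α=1/2: [184/3, 18, 259/6]
L3 α=1/2: [883/6, 23/2, 1027/12]
L4 α=2/3: [2587/18, 443/6, 1795/36]
= [144, 74, 50]

(0,0) stack=L1,L2,L3,L4; from [0,0,0]:
L1 α=1/2: [117/2, 181/2, 193/2]
L2 α=2/5: [195/2, 887/10, 1031/10]
L3 α=1/2: [581/4, 1707/20, 2951/20]
L4 α=1/6: [3445/24, 2143/24, 3383/24]
= [144, 89, 141]

(1,1) stack=L1,L2,L3,L4,L5; from [0,0,0]:
L1 α=1/3: [133/3, 63, 19/3]
L2 α=5/6: [853/18, 161/2, 1637/9]
L3 α=1/2: [4741/36, 359/4, 1835/18]
L4 α=0: [4741/36, 359/4, 1835/18]
L5 α=5/8: [8701/96, 1477/32, 9425/48]
rounded: [91, 46, 196]

(0,1) stack=L1,L2,L3,L4,L5; from [0,0,0]:
+L1 (α=2/7) → [486/7, 468/7, 432/7]
+L2 (α=2/3) → [1088/21, 1084/21, 3176/21]
+L3 (α=1/4) → [1153/14, 488/7, 4163/28]
+L4 (α=3/8) → [12443/112, 6955/56, 39463/224]
+L5 (α=7/8) → [155915/896, 78299/448, 78663/1792]
→ [174, 175, 44]

at x=0,y=0 over L1,L2,L3,L4,L5:
L1 α=1/2: [117/2, 181/2, 193/2]
L2 α=2/5: [195/2, 887/10, 1031/10]
L3 α=1/2: [581/4, 1707/20, 2951/20]
L4 α=1/6: [3445/24, 2143/24, 3383/24]
L5 α=1/6: [19649/144, 16547/144, 17851/144]
rounded: [136, 115, 124]

(0,0) stack=L1,L2,L3,L4,L5,L6; from [0,0,0]:
+L1 (α=1/2) → [117/2, 181/2, 193/2]
+L2 (α=2/5) → [195/2, 887/10, 1031/10]
+L3 (α=1/2) → [581/4, 1707/20, 2951/20]
+L4 (α=1/6) → [3445/24, 2143/24, 3383/24]
+L5 (α=1/6) → [19649/144, 16547/144, 17851/144]
+L6 (α=1/6) → [108901/864, 107071/864, 124391/864]
= [126, 124, 144]

(0,1) stack=L1,L2,L3,L4,L5,L6; from [0,0,0]:
+L1 (α=2/7) → [486/7, 468/7, 432/7]
+L2 (α=2/3) → [1088/21, 1084/21, 3176/21]
+L3 (α=1/4) → [1153/14, 488/7, 4163/28]
+L4 (α=3/8) → [12443/112, 6955/56, 39463/224]
+L5 (α=7/8) → [155915/896, 78299/448, 78663/1792]
+L6 (α=1/5) → [165323/1120, 103051/560, 120327/2240]
rounded: [148, 184, 54]


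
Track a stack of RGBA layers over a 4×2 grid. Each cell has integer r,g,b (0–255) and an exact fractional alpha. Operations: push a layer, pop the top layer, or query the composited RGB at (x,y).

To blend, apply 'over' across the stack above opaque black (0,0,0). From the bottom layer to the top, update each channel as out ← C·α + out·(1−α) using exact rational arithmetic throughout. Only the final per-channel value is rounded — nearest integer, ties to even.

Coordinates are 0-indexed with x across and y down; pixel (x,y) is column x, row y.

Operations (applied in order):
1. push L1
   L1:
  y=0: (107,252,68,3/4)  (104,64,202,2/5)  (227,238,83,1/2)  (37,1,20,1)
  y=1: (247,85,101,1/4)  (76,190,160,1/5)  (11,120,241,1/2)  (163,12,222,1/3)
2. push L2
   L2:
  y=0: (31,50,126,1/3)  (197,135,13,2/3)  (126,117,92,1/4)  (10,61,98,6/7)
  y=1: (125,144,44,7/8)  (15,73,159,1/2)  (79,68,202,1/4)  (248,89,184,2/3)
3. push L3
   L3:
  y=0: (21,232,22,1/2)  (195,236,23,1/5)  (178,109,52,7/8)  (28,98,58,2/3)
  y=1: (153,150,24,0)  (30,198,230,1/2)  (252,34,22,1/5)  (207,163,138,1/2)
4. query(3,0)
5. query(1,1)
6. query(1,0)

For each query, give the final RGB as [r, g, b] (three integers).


(3,0) stack=L1,L2,L3; from [0,0,0]:
+L1 (α=1) → [37, 1, 20]
+L2 (α=6/7) → [97/7, 367/7, 608/7]
+L3 (α=2/3) → [163/7, 1739/21, 1420/21]
rounded: [23, 83, 68]

(1,1) stack=L1,L2,L3; from [0,0,0]:
L1 α=1/5: [76/5, 38, 32]
L2 α=1/2: [151/10, 111/2, 191/2]
L3 α=1/2: [451/20, 507/4, 651/4]
→ [23, 127, 163]

query (1,0) [L1,L2,L3] — begin 0,0,0
L1 α=2/5: [208/5, 128/5, 404/5]
L2 α=2/3: [726/5, 1478/15, 178/5]
L3 α=1/5: [3879/25, 9452/75, 827/25]
rounded: [155, 126, 33]


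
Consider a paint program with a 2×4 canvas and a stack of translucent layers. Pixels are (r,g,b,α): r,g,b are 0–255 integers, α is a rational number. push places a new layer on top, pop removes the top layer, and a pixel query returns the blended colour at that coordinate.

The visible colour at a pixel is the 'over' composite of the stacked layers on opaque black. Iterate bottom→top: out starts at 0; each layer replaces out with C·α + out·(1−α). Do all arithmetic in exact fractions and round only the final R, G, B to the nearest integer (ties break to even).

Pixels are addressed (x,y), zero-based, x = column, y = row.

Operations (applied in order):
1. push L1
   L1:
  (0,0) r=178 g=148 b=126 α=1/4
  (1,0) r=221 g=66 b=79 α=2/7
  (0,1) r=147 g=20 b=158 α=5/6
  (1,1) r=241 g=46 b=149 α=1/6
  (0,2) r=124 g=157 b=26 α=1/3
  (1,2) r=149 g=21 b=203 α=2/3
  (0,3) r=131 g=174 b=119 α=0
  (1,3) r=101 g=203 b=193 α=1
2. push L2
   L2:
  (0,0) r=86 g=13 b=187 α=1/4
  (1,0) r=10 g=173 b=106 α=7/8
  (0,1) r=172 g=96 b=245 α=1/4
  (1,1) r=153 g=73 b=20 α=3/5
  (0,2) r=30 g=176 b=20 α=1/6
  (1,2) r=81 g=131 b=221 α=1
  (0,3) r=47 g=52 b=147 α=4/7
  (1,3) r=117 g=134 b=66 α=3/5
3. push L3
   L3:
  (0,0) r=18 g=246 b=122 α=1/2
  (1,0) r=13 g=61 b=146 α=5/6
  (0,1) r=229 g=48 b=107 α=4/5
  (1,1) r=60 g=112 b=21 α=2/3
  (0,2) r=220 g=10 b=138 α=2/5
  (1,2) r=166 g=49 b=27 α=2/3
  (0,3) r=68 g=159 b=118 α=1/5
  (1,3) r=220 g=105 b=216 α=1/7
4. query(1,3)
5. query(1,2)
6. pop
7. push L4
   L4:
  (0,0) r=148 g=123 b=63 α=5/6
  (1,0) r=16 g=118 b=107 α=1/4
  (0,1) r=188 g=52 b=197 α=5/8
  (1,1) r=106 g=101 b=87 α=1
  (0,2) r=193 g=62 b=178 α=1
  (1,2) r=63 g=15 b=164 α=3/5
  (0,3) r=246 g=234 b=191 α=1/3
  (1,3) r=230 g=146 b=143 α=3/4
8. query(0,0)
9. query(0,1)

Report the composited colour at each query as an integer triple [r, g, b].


(1,3) stack=L1,L2,L3; from [0,0,0]:
+L1 (α=1) → [101, 203, 193]
+L2 (α=3/5) → [553/5, 808/5, 584/5]
+L3 (α=1/7) → [4418/35, 5373/35, 4584/35]
= [126, 154, 131]

at x=1,y=2 over L1,L2,L3:
+L1 (α=2/3) → [298/3, 14, 406/3]
+L2 (α=1) → [81, 131, 221]
+L3 (α=2/3) → [413/3, 229/3, 275/3]
→ [138, 76, 92]

at x=0,y=0 over L1,L2,L4:
L1 α=1/4: [89/2, 37, 63/2]
L2 α=1/4: [439/8, 31, 563/8]
L4 α=5/6: [6359/48, 323/3, 3083/48]
rounded: [132, 108, 64]

at x=0,y=1 over L1,L2,L4:
L1 α=5/6: [245/2, 50/3, 395/3]
L2 α=1/4: [1079/8, 73/2, 160]
L4 α=5/8: [10757/64, 739/16, 1465/8]
→ [168, 46, 183]


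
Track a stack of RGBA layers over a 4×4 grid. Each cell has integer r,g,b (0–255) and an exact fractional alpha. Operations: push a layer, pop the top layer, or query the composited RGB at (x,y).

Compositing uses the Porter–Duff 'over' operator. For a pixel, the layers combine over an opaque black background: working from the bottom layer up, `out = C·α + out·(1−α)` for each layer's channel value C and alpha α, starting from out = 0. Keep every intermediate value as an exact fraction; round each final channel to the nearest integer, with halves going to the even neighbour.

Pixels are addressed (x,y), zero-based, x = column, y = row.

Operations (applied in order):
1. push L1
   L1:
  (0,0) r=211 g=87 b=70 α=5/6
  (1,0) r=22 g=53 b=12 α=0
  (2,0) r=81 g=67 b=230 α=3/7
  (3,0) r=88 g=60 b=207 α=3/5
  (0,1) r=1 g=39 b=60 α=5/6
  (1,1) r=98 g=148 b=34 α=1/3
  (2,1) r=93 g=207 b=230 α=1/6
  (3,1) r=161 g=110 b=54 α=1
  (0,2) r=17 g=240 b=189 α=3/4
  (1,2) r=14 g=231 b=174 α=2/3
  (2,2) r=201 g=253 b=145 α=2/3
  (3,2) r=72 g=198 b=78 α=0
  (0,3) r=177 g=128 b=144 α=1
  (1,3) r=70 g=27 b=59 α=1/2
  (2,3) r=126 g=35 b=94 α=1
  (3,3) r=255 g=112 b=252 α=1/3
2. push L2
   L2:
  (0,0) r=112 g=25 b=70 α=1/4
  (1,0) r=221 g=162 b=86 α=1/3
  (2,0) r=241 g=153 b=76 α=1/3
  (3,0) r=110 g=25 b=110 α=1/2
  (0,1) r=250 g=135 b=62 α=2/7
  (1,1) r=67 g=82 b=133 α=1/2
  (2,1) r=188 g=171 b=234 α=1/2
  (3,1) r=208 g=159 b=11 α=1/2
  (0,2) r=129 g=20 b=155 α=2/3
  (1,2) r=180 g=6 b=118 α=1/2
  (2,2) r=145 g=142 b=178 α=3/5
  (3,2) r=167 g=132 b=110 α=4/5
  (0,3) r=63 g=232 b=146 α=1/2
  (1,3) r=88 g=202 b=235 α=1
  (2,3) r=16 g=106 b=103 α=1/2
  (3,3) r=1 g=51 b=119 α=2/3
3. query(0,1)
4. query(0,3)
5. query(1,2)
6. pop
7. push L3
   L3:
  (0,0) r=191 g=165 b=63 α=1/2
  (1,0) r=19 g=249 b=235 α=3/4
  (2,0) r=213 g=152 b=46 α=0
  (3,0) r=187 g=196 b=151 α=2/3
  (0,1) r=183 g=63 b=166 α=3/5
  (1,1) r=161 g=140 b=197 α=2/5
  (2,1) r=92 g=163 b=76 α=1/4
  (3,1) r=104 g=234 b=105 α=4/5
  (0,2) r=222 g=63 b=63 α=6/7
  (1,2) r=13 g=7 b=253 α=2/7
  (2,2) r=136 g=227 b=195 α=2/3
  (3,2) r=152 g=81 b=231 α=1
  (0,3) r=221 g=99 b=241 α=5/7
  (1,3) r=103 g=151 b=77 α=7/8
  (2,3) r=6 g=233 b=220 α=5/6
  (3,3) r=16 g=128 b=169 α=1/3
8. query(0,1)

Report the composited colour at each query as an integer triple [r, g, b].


query (0,1) [L1,L2] — begin 0,0,0
L1 α=5/6: [5/6, 65/2, 50]
L2 α=2/7: [3025/42, 865/14, 374/7]
→ [72, 62, 53]

(0,3) stack=L1,L2; from [0,0,0]:
after L1 α=1: [177, 128, 144]
after L2 α=1/2: [120, 180, 145]
→ [120, 180, 145]

(1,2) stack=L1,L2; from [0,0,0]:
after L1 α=2/3: [28/3, 154, 116]
after L2 α=1/2: [284/3, 80, 117]
= [95, 80, 117]

(0,1) stack=L1,L3; from [0,0,0]:
after L1 α=5/6: [5/6, 65/2, 50]
after L3 α=3/5: [1652/15, 254/5, 598/5]
rounded: [110, 51, 120]


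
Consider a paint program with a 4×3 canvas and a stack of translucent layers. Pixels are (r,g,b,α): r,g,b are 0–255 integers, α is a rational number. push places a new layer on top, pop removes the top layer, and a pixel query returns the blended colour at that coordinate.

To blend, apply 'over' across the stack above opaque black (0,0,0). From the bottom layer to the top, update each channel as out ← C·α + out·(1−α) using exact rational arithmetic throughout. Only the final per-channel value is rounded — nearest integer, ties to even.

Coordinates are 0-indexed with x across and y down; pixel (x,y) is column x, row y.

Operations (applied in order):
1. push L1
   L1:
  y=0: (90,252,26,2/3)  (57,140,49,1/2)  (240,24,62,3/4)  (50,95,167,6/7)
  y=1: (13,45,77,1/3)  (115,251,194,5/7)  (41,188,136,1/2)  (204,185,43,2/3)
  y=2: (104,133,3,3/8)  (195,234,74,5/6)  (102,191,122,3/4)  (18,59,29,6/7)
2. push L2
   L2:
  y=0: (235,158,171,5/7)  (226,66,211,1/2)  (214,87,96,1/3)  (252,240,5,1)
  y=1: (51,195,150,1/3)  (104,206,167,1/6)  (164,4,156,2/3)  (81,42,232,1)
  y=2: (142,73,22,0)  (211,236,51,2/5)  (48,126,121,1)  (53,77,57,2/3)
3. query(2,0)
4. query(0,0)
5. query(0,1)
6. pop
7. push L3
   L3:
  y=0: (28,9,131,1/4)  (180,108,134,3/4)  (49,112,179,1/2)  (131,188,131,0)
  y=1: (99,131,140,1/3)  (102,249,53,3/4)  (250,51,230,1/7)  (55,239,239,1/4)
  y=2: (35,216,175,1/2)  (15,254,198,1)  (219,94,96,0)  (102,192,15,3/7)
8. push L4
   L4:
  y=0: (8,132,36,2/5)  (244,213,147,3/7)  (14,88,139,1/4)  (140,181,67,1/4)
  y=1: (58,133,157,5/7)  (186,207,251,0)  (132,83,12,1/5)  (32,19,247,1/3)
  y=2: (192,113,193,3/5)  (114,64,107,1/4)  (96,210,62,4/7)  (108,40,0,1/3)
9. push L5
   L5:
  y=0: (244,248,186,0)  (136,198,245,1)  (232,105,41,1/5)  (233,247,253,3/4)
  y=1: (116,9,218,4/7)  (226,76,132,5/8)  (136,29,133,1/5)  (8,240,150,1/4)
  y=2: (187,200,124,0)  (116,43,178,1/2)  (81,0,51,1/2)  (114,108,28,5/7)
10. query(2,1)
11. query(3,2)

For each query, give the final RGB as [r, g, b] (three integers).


(2,0) stack=L1,L2; from [0,0,0]:
L1 α=3/4: [180, 18, 93/2]
L2 α=1/3: [574/3, 41, 63]
= [191, 41, 63]

at x=0,y=0 over L1,L2:
L1 α=2/3: [60, 168, 52/3]
L2 α=5/7: [185, 1126/7, 2669/21]
rounded: [185, 161, 127]

at x=0,y=1 over L1,L2:
L1 α=1/3: [13/3, 15, 77/3]
L2 α=1/3: [179/9, 75, 604/9]
→ [20, 75, 67]

(2,1) stack=L1,L3,L4,L5; from [0,0,0]:
+L1 (α=1/2) → [41/2, 94, 68]
+L3 (α=1/7) → [373/7, 615/7, 638/7]
+L4 (α=1/5) → [2416/35, 3041/35, 2636/35]
+L5 (α=1/5) → [14424/175, 13179/175, 15199/175]
= [82, 75, 87]

(3,2) stack=L1,L3,L4,L5; from [0,0,0]:
+L1 (α=6/7) → [108/7, 354/7, 174/7]
+L3 (α=3/7) → [2574/49, 5448/49, 1011/49]
+L4 (α=1/3) → [3480/49, 12856/147, 674/49]
+L5 (α=5/7) → [34890/343, 105092/1029, 8208/343]
rounded: [102, 102, 24]


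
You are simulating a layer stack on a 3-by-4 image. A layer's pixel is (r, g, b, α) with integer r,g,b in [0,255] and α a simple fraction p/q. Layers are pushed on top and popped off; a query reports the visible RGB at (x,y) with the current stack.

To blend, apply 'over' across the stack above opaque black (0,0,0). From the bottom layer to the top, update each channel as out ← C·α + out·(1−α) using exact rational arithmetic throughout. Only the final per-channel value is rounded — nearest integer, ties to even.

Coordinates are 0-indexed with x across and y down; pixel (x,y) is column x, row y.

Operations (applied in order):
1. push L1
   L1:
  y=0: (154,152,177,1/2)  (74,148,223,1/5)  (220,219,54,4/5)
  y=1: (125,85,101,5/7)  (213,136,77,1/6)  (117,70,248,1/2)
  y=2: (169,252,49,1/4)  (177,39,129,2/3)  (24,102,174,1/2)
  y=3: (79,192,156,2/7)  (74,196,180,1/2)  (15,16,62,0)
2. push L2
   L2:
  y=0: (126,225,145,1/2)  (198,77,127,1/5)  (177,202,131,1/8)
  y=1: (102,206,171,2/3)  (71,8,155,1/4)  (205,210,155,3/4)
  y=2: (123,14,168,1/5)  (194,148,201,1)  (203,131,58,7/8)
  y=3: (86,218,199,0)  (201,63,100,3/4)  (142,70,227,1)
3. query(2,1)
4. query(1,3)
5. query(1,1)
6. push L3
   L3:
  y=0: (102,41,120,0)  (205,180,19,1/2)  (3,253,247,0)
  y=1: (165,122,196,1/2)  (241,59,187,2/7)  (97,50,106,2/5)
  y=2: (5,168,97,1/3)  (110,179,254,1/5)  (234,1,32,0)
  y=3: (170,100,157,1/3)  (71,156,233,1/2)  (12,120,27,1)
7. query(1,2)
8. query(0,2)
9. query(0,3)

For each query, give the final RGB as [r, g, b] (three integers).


query (2,1) [L1,L2] — begin 0,0,0
+L1 (α=1/2) → [117/2, 35, 124]
+L2 (α=3/4) → [1347/8, 665/4, 589/4]
= [168, 166, 147]

at x=1,y=3 over L1,L2:
+L1 (α=1/2) → [37, 98, 90]
+L2 (α=3/4) → [160, 287/4, 195/2]
rounded: [160, 72, 98]

at x=1,y=1 over L1,L2:
+L1 (α=1/6) → [71/2, 68/3, 77/6]
+L2 (α=1/4) → [355/8, 19, 387/8]
= [44, 19, 48]

(1,2) stack=L1,L2,L3; from [0,0,0]:
L1 α=2/3: [118, 26, 86]
L2 α=1: [194, 148, 201]
L3 α=1/5: [886/5, 771/5, 1058/5]
→ [177, 154, 212]

at x=0,y=2 over L1,L2,L3:
+L1 (α=1/4) → [169/4, 63, 49/4]
+L2 (α=1/5) → [292/5, 266/5, 217/5]
+L3 (α=1/3) → [203/5, 1372/15, 919/15]
rounded: [41, 91, 61]

at x=0,y=3 over L1,L2,L3:
+L1 (α=2/7) → [158/7, 384/7, 312/7]
+L2 (α=0) → [158/7, 384/7, 312/7]
+L3 (α=1/3) → [502/7, 1468/21, 1723/21]
rounded: [72, 70, 82]


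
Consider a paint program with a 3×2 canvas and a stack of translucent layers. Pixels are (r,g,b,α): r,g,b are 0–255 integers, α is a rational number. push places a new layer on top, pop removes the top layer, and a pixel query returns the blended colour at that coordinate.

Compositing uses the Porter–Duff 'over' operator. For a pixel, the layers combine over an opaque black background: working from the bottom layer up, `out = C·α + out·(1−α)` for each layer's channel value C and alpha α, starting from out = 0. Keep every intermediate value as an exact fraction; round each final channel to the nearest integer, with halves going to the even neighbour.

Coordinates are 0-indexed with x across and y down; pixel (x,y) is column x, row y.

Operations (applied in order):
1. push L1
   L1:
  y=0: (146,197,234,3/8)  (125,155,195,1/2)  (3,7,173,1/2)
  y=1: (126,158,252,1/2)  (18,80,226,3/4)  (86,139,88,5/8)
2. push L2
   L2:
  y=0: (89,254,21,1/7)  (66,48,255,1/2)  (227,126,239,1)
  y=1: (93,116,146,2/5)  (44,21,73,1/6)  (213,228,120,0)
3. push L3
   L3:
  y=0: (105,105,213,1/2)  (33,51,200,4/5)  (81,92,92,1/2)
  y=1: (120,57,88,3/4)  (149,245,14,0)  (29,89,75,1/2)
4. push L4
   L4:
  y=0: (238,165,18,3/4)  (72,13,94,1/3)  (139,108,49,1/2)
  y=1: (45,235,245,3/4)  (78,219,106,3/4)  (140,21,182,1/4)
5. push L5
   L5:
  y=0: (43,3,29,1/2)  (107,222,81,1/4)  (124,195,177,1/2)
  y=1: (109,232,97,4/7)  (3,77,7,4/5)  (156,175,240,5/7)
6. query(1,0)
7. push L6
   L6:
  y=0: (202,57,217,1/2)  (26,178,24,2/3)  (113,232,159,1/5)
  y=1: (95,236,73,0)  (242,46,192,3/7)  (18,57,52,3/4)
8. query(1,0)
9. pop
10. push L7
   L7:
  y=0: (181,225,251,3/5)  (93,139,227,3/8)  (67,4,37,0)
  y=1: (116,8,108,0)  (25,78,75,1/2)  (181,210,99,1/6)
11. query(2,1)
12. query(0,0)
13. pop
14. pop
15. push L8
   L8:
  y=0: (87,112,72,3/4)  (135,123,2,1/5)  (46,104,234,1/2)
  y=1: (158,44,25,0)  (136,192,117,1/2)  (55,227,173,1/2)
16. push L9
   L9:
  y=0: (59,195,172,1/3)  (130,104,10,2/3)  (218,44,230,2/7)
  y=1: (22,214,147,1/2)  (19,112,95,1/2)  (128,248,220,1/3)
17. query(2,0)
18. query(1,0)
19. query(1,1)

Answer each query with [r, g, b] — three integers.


query (1,0) [L1,L2,L3,L4,L5] — begin 0,0,0
L1 α=1/2: [125/2, 155/2, 195/2]
L2 α=1/2: [257/4, 251/4, 705/4]
L3 α=4/5: [157/4, 1067/20, 781/4]
L4 α=1/3: [301/6, 399/10, 323/2]
L5 α=1/4: [515/8, 3417/40, 1131/8]
→ [64, 85, 141]

(1,0) stack=L1,L2,L3,L4,L5,L6; from [0,0,0]:
+L1 (α=1/2) → [125/2, 155/2, 195/2]
+L2 (α=1/2) → [257/4, 251/4, 705/4]
+L3 (α=4/5) → [157/4, 1067/20, 781/4]
+L4 (α=1/3) → [301/6, 399/10, 323/2]
+L5 (α=1/4) → [515/8, 3417/40, 1131/8]
+L6 (α=2/3) → [931/24, 17657/120, 505/8]
→ [39, 147, 63]

(2,1) stack=L1,L2,L3,L4,L5,L7; from [0,0,0]:
+L1 (α=5/8) → [215/4, 695/8, 55]
+L2 (α=0) → [215/4, 695/8, 55]
+L3 (α=1/2) → [331/8, 1407/16, 65]
+L4 (α=1/4) → [2113/32, 4557/64, 377/4]
+L5 (α=5/7) → [14593/112, 4651/32, 2777/14]
+L7 (α=1/6) → [31079/224, 29975/192, 15271/84]
= [139, 156, 182]

query (0,0) [L1,L2,L3,L4,L5,L7] — begin 0,0,0
L1 α=3/8: [219/4, 591/8, 351/4]
L2 α=1/7: [835/14, 2789/28, 1095/14]
L3 α=1/2: [2305/28, 5729/56, 4077/28]
L4 α=3/4: [22297/112, 33449/224, 5589/112]
L5 α=1/2: [27113/224, 34121/448, 8837/224]
L7 α=3/5: [87929/560, 185321/1120, 93173/560]
rounded: [157, 165, 166]

at x=2,y=0 over L1,L2,L3,L4,L8,L9:
+L1 (α=1/2) → [3/2, 7/2, 173/2]
+L2 (α=1) → [227, 126, 239]
+L3 (α=1/2) → [154, 109, 331/2]
+L4 (α=1/2) → [293/2, 217/2, 429/4]
+L8 (α=1/2) → [385/4, 425/4, 1365/8]
+L9 (α=2/7) → [3669/28, 2477/28, 10505/56]
= [131, 88, 188]

query (1,0) [L1,L2,L3,L4,L8,L9] — begin 0,0,0
+L1 (α=1/2) → [125/2, 155/2, 195/2]
+L2 (α=1/2) → [257/4, 251/4, 705/4]
+L3 (α=4/5) → [157/4, 1067/20, 781/4]
+L4 (α=1/3) → [301/6, 399/10, 323/2]
+L8 (α=1/5) → [1007/15, 1413/25, 648/5]
+L9 (α=2/3) → [4907/45, 6613/75, 748/15]
= [109, 88, 50]

query (1,1) [L1,L2,L3,L4,L8,L9] — begin 0,0,0
L1 α=3/4: [27/2, 60, 339/2]
L2 α=1/6: [223/12, 107/2, 1841/12]
L3 α=0: [223/12, 107/2, 1841/12]
L4 α=3/4: [3031/48, 1421/8, 5657/48]
L8 α=1/2: [9559/96, 2957/16, 11273/96]
L9 α=1/2: [11383/192, 4749/32, 20393/192]
= [59, 148, 106]


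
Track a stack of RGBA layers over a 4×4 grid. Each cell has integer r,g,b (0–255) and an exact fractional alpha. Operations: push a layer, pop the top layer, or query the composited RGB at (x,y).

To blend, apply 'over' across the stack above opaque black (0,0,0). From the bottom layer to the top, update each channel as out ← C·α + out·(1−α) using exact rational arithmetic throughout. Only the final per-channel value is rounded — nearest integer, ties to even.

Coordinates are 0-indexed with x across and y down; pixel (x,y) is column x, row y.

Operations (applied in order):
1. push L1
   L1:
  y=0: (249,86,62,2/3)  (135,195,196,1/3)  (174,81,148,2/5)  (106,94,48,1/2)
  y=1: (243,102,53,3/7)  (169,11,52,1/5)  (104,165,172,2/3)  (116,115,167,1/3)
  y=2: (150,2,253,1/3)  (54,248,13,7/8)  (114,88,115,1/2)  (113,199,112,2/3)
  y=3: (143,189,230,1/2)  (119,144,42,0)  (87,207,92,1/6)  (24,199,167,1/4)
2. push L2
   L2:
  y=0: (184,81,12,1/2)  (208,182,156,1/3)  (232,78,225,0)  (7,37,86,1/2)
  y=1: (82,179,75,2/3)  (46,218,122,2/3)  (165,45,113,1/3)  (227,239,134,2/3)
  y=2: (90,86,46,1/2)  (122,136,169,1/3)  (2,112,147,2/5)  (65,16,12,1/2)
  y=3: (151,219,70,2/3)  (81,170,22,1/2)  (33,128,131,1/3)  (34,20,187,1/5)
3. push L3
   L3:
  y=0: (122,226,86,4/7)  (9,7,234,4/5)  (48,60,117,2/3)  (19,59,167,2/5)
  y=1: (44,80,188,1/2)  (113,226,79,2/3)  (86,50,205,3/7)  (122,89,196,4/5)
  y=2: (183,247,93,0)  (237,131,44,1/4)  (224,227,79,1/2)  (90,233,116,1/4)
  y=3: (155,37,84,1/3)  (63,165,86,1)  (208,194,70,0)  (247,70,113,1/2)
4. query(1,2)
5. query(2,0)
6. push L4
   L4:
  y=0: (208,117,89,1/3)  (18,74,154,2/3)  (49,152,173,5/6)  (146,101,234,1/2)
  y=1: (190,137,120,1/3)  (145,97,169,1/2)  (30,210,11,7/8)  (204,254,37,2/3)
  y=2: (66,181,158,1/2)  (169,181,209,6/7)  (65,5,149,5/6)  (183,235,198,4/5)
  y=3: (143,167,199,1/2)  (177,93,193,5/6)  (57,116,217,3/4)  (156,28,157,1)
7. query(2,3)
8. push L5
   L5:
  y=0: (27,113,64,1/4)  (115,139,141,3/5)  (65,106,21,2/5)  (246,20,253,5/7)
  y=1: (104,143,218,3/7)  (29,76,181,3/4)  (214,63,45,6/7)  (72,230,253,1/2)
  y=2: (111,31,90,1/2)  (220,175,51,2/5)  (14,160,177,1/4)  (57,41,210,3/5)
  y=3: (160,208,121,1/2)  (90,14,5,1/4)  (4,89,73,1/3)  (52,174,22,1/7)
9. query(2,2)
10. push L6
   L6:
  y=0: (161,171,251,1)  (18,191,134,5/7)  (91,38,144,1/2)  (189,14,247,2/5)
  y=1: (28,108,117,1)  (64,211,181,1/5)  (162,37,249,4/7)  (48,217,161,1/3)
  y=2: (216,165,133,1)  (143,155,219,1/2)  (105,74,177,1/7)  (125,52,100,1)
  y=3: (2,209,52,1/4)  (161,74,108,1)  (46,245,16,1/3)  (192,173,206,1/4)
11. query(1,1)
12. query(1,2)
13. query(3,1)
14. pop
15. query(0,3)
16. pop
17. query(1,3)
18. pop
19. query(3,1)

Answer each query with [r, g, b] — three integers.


(1,2) stack=L1,L2,L3; from [0,0,0]:
after L1 α=7/8: [189/4, 217, 91/8]
after L2 α=1/3: [433/6, 190, 767/12]
after L3 α=1/4: [907/8, 701/4, 943/16]
rounded: [113, 175, 59]

at x=2,y=0 over L1,L2,L3:
L1 α=2/5: [348/5, 162/5, 296/5]
L2 α=0: [348/5, 162/5, 296/5]
L3 α=2/3: [276/5, 254/5, 1466/15]
→ [55, 51, 98]

at x=2,y=3 over L1,L2,L3,L4:
+L1 (α=1/6) → [29/2, 69/2, 46/3]
+L2 (α=1/3) → [62/3, 197/3, 485/9]
+L3 (α=0) → [62/3, 197/3, 485/9]
+L4 (α=3/4) → [575/12, 1241/12, 1586/9]
→ [48, 103, 176]

(2,2) stack=L1,L2,L3,L4,L5; from [0,0,0]:
+L1 (α=1/2) → [57, 44, 115/2]
+L2 (α=2/5) → [35, 356/5, 933/10]
+L3 (α=1/2) → [259/2, 1491/10, 1723/20]
+L4 (α=5/6) → [303/4, 1741/60, 5541/40]
+L5 (α=1/4) → [965/16, 4941/80, 23703/160]
→ [60, 62, 148]

(1,1) stack=L1,L2,L3,L4,L5,L6; from [0,0,0]:
after L1 α=1/5: [169/5, 11/5, 52/5]
after L2 α=2/3: [629/15, 2191/15, 424/5]
after L3 α=2/3: [4019/45, 8971/45, 1214/15]
after L4 α=1/2: [5272/45, 6668/45, 3749/30]
after L5 α=3/4: [9187/180, 4232/45, 20039/120]
after L6 α=1/5: [12067/225, 26423/225, 25469/150]
= [54, 117, 170]

(1,2) stack=L1,L2,L3,L4,L5,L6; from [0,0,0]:
after L1 α=7/8: [189/4, 217, 91/8]
after L2 α=1/3: [433/6, 190, 767/12]
after L3 α=1/4: [907/8, 701/4, 943/16]
after L4 α=6/7: [9019/56, 5045/28, 3001/16]
after L5 α=2/5: [51697/280, 4987/28, 2127/16]
after L6 α=1/2: [91737/560, 9327/56, 5631/32]
→ [164, 167, 176]

at x=3,y=1 over L1,L2,L3,L4,L5,L6:
+L1 (α=1/3) → [116/3, 115/3, 167/3]
+L2 (α=2/3) → [1478/9, 1549/9, 971/9]
+L3 (α=4/5) → [1174/9, 4753/45, 8027/45]
+L4 (α=2/3) → [4846/27, 27613/135, 11357/135]
+L5 (α=1/2) → [3395/27, 58663/270, 22756/135]
+L6 (α=1/3) → [8086/81, 87958/405, 67247/405]
→ [100, 217, 166]

(0,3) stack=L1,L2,L3,L4,L5; from [0,0,0]:
+L1 (α=1/2) → [143/2, 189/2, 115]
+L2 (α=2/3) → [249/2, 355/2, 85]
+L3 (α=1/3) → [404/3, 392/3, 254/3]
+L4 (α=1/2) → [833/6, 893/6, 851/6]
+L5 (α=1/2) → [1793/12, 2141/12, 1577/12]
rounded: [149, 178, 131]

(1,3) stack=L1,L2,L3,L4; from [0,0,0]:
+L1 (α=0) → [0, 0, 0]
+L2 (α=1/2) → [81/2, 85, 11]
+L3 (α=1) → [63, 165, 86]
+L4 (α=5/6) → [158, 105, 1051/6]
rounded: [158, 105, 175]

at x=3,y=1 over L1,L2,L3:
after L1 α=1/3: [116/3, 115/3, 167/3]
after L2 α=2/3: [1478/9, 1549/9, 971/9]
after L3 α=4/5: [1174/9, 4753/45, 8027/45]
= [130, 106, 178]


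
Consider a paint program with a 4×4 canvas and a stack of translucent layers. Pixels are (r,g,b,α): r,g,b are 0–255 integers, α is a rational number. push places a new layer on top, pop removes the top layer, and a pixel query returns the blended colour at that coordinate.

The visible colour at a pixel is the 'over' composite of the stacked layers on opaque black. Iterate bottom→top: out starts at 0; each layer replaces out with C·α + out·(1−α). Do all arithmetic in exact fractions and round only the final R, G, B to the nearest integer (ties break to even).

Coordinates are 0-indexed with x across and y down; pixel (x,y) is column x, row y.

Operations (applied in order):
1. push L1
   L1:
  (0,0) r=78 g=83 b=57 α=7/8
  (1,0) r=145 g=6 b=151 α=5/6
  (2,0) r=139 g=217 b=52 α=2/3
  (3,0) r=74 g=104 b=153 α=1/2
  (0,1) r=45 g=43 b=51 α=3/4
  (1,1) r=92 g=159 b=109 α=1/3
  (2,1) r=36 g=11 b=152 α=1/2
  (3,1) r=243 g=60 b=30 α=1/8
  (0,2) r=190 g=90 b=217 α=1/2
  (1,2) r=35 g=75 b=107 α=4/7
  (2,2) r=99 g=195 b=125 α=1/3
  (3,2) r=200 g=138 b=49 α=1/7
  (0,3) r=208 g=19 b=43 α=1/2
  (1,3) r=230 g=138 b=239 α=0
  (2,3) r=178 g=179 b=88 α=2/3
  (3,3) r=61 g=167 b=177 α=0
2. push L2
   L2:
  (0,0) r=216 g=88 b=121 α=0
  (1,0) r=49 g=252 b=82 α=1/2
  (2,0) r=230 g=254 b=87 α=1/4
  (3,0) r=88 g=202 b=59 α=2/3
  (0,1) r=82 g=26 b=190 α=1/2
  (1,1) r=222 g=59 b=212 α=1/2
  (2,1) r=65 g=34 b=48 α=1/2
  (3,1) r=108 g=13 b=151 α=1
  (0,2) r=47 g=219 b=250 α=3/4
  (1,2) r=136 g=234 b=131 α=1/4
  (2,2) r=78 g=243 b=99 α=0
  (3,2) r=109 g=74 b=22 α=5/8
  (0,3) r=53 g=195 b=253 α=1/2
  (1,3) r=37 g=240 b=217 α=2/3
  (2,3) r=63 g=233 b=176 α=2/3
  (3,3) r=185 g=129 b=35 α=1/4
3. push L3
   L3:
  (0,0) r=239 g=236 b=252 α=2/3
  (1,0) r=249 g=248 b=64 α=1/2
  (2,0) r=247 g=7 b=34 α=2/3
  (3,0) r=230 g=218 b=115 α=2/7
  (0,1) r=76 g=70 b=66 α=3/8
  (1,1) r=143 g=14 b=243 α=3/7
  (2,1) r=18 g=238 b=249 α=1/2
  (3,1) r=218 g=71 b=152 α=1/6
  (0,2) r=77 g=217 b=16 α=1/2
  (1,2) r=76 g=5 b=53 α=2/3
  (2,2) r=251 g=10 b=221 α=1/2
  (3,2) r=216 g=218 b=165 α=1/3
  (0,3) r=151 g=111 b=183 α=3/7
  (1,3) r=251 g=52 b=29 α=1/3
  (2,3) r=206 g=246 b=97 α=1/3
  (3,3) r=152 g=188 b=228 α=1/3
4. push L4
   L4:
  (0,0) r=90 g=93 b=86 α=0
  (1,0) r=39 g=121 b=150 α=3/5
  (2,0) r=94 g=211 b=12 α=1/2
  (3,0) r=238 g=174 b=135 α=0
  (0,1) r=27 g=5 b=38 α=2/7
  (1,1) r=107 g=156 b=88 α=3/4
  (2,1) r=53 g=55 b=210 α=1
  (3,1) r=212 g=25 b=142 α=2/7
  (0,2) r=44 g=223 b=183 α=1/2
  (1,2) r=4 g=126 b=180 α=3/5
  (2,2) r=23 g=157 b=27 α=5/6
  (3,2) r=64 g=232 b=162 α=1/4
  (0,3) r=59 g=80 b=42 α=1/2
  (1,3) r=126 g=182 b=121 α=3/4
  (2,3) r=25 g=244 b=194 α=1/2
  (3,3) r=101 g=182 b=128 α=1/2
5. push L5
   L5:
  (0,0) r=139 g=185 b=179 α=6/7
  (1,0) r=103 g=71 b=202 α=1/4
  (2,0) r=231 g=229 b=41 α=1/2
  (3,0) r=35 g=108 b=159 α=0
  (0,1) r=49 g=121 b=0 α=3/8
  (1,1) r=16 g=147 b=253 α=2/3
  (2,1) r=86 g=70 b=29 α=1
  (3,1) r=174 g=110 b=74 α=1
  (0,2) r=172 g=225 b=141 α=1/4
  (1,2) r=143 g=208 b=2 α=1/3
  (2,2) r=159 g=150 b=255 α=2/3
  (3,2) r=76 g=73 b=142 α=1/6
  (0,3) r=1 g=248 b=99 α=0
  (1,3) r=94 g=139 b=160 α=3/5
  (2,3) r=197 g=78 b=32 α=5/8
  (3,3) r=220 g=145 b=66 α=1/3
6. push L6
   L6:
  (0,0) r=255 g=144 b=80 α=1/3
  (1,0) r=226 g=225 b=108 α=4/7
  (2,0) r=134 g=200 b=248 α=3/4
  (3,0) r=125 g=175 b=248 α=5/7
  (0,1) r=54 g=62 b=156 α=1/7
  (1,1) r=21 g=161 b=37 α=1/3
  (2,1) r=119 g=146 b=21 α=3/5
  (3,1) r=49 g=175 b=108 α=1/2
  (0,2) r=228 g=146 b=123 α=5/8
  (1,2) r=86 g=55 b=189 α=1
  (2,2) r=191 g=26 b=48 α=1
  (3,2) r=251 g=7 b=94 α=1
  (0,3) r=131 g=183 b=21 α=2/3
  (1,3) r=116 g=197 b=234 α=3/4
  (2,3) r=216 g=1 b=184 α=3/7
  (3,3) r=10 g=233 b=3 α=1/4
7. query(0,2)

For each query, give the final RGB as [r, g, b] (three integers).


at x=0,y=2 over L1,L2,L3,L4,L5,L6:
+L1 (α=1/2) → [95, 45, 217/2]
+L2 (α=3/4) → [59, 351/2, 1717/8]
+L3 (α=1/2) → [68, 785/4, 1845/16]
+L4 (α=1/2) → [56, 1677/8, 4773/32]
+L5 (α=1/4) → [85, 6831/32, 18831/128]
+L6 (α=5/8) → [1395/8, 43853/256, 135213/1024]
= [174, 171, 132]


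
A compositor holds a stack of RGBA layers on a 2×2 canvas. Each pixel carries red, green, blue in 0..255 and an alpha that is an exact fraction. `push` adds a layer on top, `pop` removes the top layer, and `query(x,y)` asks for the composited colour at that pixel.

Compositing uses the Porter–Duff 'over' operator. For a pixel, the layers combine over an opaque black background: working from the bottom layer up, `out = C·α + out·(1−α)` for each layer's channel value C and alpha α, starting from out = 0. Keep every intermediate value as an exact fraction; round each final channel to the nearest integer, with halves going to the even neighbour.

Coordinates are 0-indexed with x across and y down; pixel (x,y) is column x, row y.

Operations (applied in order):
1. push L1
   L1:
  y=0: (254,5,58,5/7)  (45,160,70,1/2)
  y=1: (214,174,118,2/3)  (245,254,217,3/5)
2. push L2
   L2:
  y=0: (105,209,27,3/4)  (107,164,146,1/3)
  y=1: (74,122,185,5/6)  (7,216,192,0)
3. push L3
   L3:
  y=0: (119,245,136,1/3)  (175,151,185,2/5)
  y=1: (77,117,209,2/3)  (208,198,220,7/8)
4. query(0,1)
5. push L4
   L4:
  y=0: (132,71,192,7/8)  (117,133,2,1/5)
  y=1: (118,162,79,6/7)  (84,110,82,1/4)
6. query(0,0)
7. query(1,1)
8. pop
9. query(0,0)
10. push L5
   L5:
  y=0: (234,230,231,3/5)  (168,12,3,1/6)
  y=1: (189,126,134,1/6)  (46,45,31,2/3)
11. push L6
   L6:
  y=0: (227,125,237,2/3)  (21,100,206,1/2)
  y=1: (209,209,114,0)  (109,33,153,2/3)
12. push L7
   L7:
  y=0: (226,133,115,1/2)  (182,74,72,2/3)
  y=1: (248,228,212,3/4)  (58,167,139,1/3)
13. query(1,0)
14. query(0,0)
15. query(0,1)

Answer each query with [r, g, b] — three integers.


at x=0,y=1 over L1,L2,L3:
L1 α=2/3: [428/3, 116, 236/3]
L2 α=5/6: [769/9, 121, 3011/18]
L3 α=2/3: [2155/27, 355/3, 10535/54]
→ [80, 118, 195]

(0,0) stack=L1,L2,L3,L4; from [0,0,0]:
+L1 (α=5/7) → [1270/7, 25/7, 290/7]
+L2 (α=3/4) → [3475/28, 2207/14, 857/28]
+L3 (α=1/3) → [5141/42, 3922/21, 2761/42]
+L4 (α=7/8) → [43949/336, 14359/168, 59209/336]
rounded: [131, 85, 176]

(1,1) stack=L1,L2,L3,L4; from [0,0,0]:
after L1 α=3/5: [147, 762/5, 651/5]
after L2 α=0: [147, 762/5, 651/5]
after L3 α=7/8: [1603/8, 1923/10, 8351/40]
after L4 α=1/4: [5481/32, 6869/40, 28333/160]
rounded: [171, 172, 177]

at x=0,y=0 over L1,L2,L3:
after L1 α=5/7: [1270/7, 25/7, 290/7]
after L2 α=3/4: [3475/28, 2207/14, 857/28]
after L3 α=1/3: [5141/42, 3922/21, 2761/42]
rounded: [122, 187, 66]

(1,0) stack=L1,L2,L3,L5,L6,L7; from [0,0,0]:
after L1 α=1/2: [45/2, 80, 35]
after L2 α=1/3: [152/3, 108, 72]
after L3 α=2/5: [502/5, 626/5, 586/5]
after L5 α=1/6: [335/3, 319/3, 589/6]
after L6 α=1/2: [199/3, 619/6, 1825/12]
after L7 α=2/3: [1291/9, 1507/18, 3553/36]
= [143, 84, 99]

query (0,0) [L1,L2,L3,L5,L6,L7] — begin 0,0,0
+L1 (α=5/7) → [1270/7, 25/7, 290/7]
+L2 (α=3/4) → [3475/28, 2207/14, 857/28]
+L3 (α=1/3) → [5141/42, 3922/21, 2761/42]
+L5 (α=3/5) → [19883/105, 22334/105, 17314/105]
+L6 (α=2/3) → [67553/315, 48584/315, 67084/315]
+L7 (α=1/2) → [138743/630, 90479/630, 103309/630]
→ [220, 144, 164]

(0,1) stack=L1,L2,L3,L5,L6,L7; from [0,0,0]:
L1 α=2/3: [428/3, 116, 236/3]
L2 α=5/6: [769/9, 121, 3011/18]
L3 α=2/3: [2155/27, 355/3, 10535/54]
L5 α=1/6: [7939/81, 2153/18, 59911/324]
L6 α=0: [7939/81, 2153/18, 59911/324]
L7 α=3/4: [68203/324, 14465/72, 265975/1296]
= [211, 201, 205]


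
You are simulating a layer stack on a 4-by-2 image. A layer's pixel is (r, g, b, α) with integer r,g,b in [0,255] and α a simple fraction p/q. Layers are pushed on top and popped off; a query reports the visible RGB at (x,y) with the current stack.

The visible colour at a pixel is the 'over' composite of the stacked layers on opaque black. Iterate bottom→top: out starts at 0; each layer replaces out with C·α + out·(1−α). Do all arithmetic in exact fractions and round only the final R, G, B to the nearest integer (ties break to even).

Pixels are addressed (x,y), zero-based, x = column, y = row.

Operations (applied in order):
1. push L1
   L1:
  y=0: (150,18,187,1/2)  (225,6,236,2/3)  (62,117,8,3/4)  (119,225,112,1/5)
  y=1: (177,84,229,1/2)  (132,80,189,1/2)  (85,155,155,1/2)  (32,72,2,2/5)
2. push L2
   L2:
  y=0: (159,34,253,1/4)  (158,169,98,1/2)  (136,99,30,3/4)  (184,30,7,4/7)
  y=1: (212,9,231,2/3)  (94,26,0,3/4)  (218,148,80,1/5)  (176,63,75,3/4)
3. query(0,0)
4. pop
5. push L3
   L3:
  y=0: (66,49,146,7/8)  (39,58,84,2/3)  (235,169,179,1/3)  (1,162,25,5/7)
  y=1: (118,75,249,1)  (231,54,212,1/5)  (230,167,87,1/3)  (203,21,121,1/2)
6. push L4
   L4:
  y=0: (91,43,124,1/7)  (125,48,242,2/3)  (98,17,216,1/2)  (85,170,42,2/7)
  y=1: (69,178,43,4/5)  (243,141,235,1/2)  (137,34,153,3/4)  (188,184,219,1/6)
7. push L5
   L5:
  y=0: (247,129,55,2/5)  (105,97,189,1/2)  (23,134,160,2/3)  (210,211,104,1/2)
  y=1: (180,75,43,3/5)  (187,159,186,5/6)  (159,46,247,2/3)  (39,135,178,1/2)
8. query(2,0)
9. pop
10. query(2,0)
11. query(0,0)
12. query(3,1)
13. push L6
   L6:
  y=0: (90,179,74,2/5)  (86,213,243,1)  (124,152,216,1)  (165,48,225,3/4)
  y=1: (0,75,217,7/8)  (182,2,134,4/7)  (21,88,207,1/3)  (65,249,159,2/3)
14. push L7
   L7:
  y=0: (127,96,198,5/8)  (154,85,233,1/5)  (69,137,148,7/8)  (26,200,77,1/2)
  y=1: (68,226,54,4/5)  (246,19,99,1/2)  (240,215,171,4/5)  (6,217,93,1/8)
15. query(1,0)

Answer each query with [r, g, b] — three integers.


query (0,0) [L1,L2] — begin 0,0,0
L1 α=1/2: [75, 9, 187/2]
L2 α=1/4: [96, 61/4, 1067/8]
rounded: [96, 15, 133]

query (2,0) [L1,L3,L4,L5] — begin 0,0,0
after L1 α=3/4: [93/2, 351/4, 6]
after L3 α=1/3: [328/3, 689/6, 191/3]
after L4 α=1/2: [311/3, 791/12, 839/6]
after L5 α=2/3: [449/9, 4007/36, 2759/18]
→ [50, 111, 153]

query (2,0) [L1,L3,L4] — begin 0,0,0
after L1 α=3/4: [93/2, 351/4, 6]
after L3 α=1/3: [328/3, 689/6, 191/3]
after L4 α=1/2: [311/3, 791/12, 839/6]
→ [104, 66, 140]

query (0,0) [L1,L3,L4] — begin 0,0,0
+L1 (α=1/2) → [75, 9, 187/2]
+L3 (α=7/8) → [537/8, 44, 2231/16]
+L4 (α=1/7) → [1975/28, 307/7, 7685/56]
rounded: [71, 44, 137]

(3,1) stack=L1,L3,L4; from [0,0,0]:
L1 α=2/5: [64/5, 144/5, 4/5]
L3 α=1/2: [1079/10, 249/10, 609/10]
L4 α=1/6: [485/4, 617/12, 349/4]
→ [121, 51, 87]

query (1,0) [L1,L3,L4,L6,L7] — begin 0,0,0
L1 α=2/3: [150, 4, 472/3]
L3 α=2/3: [76, 40, 976/9]
L4 α=2/3: [326/3, 136/3, 5332/27]
L6 α=1: [86, 213, 243]
L7 α=1/5: [498/5, 937/5, 241]
rounded: [100, 187, 241]


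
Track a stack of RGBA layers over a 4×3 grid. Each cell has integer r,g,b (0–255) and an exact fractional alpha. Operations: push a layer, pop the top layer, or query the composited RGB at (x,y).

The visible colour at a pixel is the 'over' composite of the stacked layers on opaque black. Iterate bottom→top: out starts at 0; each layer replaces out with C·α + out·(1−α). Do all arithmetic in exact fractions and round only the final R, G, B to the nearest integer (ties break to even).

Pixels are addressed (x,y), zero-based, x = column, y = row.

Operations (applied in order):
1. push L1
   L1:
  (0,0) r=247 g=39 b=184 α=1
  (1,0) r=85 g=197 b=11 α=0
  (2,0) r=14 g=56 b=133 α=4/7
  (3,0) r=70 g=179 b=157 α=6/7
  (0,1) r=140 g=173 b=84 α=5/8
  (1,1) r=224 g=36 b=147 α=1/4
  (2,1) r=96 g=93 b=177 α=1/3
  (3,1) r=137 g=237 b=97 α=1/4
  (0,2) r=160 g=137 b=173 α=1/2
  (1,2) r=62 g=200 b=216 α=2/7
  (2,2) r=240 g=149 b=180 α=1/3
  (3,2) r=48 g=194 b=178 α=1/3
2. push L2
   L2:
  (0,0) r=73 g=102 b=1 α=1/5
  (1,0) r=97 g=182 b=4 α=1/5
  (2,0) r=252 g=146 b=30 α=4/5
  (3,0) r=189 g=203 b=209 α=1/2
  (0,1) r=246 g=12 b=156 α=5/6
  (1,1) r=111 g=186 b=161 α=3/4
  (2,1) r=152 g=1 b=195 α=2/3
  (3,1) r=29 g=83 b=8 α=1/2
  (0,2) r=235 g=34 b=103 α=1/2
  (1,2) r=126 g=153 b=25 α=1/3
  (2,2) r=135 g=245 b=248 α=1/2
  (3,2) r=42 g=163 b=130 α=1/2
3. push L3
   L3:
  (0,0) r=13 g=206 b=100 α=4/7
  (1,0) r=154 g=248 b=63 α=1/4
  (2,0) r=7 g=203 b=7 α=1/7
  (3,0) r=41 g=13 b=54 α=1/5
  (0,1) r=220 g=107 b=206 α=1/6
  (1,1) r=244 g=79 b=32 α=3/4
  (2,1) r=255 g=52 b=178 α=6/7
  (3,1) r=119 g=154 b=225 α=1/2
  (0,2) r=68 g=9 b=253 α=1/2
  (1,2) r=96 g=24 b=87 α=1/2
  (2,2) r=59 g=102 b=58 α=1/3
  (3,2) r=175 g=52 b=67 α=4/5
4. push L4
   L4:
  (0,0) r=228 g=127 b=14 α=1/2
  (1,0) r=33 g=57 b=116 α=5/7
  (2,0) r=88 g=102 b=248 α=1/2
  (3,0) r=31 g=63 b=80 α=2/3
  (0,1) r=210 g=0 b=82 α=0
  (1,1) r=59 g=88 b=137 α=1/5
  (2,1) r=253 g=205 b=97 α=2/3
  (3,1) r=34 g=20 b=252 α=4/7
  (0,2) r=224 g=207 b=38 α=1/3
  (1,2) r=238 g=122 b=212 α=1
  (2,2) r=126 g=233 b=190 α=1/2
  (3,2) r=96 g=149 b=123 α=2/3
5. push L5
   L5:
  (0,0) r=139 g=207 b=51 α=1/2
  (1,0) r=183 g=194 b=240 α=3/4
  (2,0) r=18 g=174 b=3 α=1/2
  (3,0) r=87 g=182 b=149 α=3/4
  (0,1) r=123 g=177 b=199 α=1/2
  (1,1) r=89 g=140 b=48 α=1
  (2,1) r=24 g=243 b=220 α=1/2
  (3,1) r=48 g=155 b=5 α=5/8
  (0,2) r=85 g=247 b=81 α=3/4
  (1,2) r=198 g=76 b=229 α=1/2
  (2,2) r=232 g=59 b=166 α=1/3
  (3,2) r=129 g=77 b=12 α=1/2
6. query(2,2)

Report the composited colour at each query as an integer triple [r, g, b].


query (2,2) [L1,L2,L3,L4,L5] — begin 0,0,0
L1 α=1/3: [80, 149/3, 60]
L2 α=1/2: [215/2, 442/3, 154]
L3 α=1/3: [274/3, 1190/9, 122]
L4 α=1/2: [326/3, 3287/18, 156]
L5 α=1/3: [1348/9, 3818/27, 478/3]
= [150, 141, 159]


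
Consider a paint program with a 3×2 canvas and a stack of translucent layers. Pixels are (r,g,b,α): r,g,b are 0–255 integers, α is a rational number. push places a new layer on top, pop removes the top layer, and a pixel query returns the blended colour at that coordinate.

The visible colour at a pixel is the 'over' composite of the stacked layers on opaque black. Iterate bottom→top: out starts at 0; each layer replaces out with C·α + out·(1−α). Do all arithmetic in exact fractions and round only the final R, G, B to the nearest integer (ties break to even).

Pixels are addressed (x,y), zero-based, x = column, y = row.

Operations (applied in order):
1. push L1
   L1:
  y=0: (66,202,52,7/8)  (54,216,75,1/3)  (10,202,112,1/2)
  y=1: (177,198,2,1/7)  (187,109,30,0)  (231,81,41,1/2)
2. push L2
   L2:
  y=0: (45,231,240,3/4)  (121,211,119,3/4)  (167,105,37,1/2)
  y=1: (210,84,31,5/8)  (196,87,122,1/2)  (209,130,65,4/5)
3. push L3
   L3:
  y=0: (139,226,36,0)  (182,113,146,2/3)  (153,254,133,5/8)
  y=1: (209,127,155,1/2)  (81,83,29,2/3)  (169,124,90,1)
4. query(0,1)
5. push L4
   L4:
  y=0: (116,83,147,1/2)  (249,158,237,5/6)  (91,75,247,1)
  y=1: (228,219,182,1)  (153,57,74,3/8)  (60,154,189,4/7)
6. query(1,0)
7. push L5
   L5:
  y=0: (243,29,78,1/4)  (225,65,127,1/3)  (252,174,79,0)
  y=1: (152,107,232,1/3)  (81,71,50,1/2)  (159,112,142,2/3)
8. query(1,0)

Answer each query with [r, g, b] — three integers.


at x=0,y=1 over L1,L2,L3:
+L1 (α=1/7) → [177/7, 198/7, 2/7]
+L2 (α=5/8) → [7881/56, 1767/28, 1091/56]
+L3 (α=1/2) → [19585/112, 5323/56, 9771/112]
rounded: [175, 95, 87]

query (1,0) [L1,L2,L3,L4] — begin 0,0,0
after L1 α=1/3: [18, 72, 25]
after L2 α=3/4: [381/4, 705/4, 191/2]
after L3 α=2/3: [1837/12, 1609/12, 775/6]
after L4 α=5/6: [16777/72, 11089/72, 7885/36]
rounded: [233, 154, 219]

at x=1,y=0 over L1,L2,L3,L4,L5:
L1 α=1/3: [18, 72, 25]
L2 α=3/4: [381/4, 705/4, 191/2]
L3 α=2/3: [1837/12, 1609/12, 775/6]
L4 α=5/6: [16777/72, 11089/72, 7885/36]
L5 α=1/3: [24877/108, 13429/108, 10171/54]
rounded: [230, 124, 188]
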